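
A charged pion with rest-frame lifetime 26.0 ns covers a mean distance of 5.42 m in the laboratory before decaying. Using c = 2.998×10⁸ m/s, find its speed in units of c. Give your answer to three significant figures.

0.571c

d = βγcτ ⇒ βγ = d/(cτ) = 5.420 m / (7.7948 m) = 0.69534.
β = (βγ)/√(1+(βγ)²) = 0.69534/√1.483498 = 0.571.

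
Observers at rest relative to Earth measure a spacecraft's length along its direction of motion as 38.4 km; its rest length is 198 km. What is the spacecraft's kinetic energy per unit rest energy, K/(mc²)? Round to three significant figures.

4.16

From L = L₀/γ: γ = 198/38.4 = 5.15625.
K/(mc²) = γ − 1 = 5.15625 − 1 = 4.16.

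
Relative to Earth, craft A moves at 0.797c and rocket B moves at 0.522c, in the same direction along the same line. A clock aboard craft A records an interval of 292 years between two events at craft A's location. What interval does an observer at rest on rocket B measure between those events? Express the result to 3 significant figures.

The velocity of craft A relative to rocket B is (0.797 − 0.522)c / (1 − 0.797×0.522) = 0.47092c; relative speed 0.47092c.
γ for this relative speed: γ = 1/√(1 − 0.221766) = 1.1336.
Craft A's interval is proper; time dilation gives Δt_B = γΔτ = 1.1336 × 292 years = 331 years.

331 years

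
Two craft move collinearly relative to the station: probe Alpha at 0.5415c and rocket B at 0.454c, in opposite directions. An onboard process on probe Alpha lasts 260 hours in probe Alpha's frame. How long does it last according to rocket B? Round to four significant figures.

Speed of probe Alpha in rocket B's frame: u = (v_A + v_B)/(1 + v_A v_B/c²) = (0.5415 + 0.454)/(1 + 0.5415×0.454) = 0.9955/1.245841 = 0.79906; |u| = 0.79906c.
γ for this relative speed: γ = 1/√(1 − 0.638497) = 1.6632.
Probe Alpha's interval is proper; time dilation gives Δt_B = γΔτ = 1.6632 × 260 hours = 432.4 hours.

432.4 hours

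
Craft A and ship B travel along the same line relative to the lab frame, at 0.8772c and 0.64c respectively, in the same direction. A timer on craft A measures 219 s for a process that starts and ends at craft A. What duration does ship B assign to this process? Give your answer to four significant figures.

Speed of craft A in ship B's frame: u = (v_A − v_B)/(1 − v_A v_B/c²) = (0.8772 − 0.64)/(1 − 0.8772×0.64) = 0.2372/0.438592 = 0.54082; |u| = 0.54082c.
At |u| = 0.54082c, γ = (1 − 0.292486)^(−1/2) = 1.1889.
Craft A's interval is proper; time dilation gives Δt_B = γΔτ = 1.1889 × 219 s = 260.4 s.

260.4 s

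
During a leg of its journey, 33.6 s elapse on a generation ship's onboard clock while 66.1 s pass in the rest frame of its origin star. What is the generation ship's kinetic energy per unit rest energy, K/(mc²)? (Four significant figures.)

γ = Δt/Δτ = 66.1/33.6 = 1.96726.
Since K = (γ−1)mc², K/(mc²) = 1.96726 − 1 = 0.9673.

0.9673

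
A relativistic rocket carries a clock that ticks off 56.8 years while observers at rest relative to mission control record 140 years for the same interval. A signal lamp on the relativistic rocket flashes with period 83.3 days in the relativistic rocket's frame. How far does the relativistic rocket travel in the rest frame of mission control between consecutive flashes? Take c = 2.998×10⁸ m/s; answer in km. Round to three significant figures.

4.86×10^12 km

The time-dilation ratio gives γ = 140/56.8 = 2.46479.
β = √(1 − 1/γ²) = 0.914. Lab-frame period = γτ = 2.46479×83.3 days = 205.32 days. Distance = βc × γτ = 0.914 × 2.998×10⁸ m/s × 17739648 s = 4.8610×10^15 m = 4.86×10^12 km.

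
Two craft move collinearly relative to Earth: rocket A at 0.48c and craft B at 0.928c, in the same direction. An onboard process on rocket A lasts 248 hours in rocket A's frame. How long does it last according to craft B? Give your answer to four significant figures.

Speed of rocket A in craft B's frame: u = (v_A − v_B)/(1 − v_A v_B/c²) = (0.48 − 0.928)/(1 − 0.48×0.928) = −0.448/0.55456 = −0.80785; |u| = 0.80785c.
γ for this relative speed: γ = 1/√(1 − 0.652622) = 1.6967.
Rocket A's interval is proper; time dilation gives Δt_B = γΔτ = 1.6967 × 248 hours = 420.8 hours.

420.8 hours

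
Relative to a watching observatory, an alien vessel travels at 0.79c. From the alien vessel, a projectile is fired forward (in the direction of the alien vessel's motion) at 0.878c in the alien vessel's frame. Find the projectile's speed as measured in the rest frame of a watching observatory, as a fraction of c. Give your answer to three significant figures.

Relativistic velocity addition: u = (u' + v)/(1 + u'v/c²), with u' = 0.878c and v = 0.79c.
Numerator: 0.878 + 0.79 = 1.668. Denominator: 1 + (0.878)(0.79) = 1.69362.
u = 1.668/1.69362 = 0.98487, so the speed is 0.985c.

0.985c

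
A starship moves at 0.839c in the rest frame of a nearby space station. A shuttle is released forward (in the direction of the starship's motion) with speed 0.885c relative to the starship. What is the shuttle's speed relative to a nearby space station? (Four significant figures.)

Relativistic velocity addition: u = (u' + v)/(1 + u'v/c²), with u' = 0.885c and v = 0.839c.
Numerator: 0.885 + 0.839 = 1.724. Denominator: 1 + (0.885)(0.839) = 1.742515.
u = 1.724/1.742515 = 0.98937, so the speed is 0.9894c.

0.9894c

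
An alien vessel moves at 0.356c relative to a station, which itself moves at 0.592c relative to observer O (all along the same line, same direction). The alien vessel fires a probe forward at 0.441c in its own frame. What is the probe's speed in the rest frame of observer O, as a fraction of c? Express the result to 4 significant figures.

0.9098c

First combine the probe and alien vessel (S''→S'): u₁ = (0.441 + 0.356)/(1 + 0.441×0.356) = 0.797/1.156996 = 0.68885.
Then combine with the station (S'→S): u = (0.68885 + 0.592)/(1 + 0.68885×0.592) = 1.28085/1.4077992 = 0.90982.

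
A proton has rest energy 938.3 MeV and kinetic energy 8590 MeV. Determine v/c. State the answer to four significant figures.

γ = 1 + K/(mc²) = 1 + 8590/938.3 = 10.155.
β = √(1 − 1/γ²) = √(1 − 0.00969706) = √0.99030294 = 0.9951.

0.9951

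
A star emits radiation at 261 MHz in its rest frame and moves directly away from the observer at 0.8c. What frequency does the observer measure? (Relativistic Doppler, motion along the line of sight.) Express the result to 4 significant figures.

Relativistic Doppler (source moving away): f_obs = f_src · √((1−β)/(1+β)).
With β = 0.8: factor = √(0.2/1.8) = 0.33333.
f_obs = 261 × 0.33333 = 87.00 MHz.

87.00 MHz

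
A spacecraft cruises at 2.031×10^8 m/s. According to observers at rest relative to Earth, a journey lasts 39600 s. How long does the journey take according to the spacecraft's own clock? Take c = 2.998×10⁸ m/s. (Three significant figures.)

29100 s

β = v/c = (2.031×10^8 m/s)/(2.998×10⁸ m/s) = 0.677452.
γ = 1/√(1 − β²) = 1/√(1 − 0.4589412) = 1/√0.5410588 = 1/0.735567 = 1.3595.
The moving clock records proper time: Δτ = Δt/γ = 39600/1.3595 = 29100 s.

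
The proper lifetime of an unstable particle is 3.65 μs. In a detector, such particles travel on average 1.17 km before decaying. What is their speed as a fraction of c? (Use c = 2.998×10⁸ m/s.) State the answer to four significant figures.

0.7303c

d = βγcτ ⇒ βγ = d/(cτ) = 1170 m / (1094.27 m) = 1.0692.
β = (βγ)/√(1+(βγ)²) = 1.0692/√2.14319 = 0.7303.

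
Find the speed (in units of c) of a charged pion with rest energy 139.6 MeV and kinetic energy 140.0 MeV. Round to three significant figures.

0.866c

γ = 1 + K/(mc²) = 1 + 140.0/139.6 = 2.0029.
β = √(1 − 1/γ²) = √(1 − 0.249277) = √0.750723 = 0.866.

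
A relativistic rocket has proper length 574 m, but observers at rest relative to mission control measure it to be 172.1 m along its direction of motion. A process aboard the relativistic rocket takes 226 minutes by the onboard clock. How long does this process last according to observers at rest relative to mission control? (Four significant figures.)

753.8 minutes

From L = L₀/γ: γ = 574/172.1 = 3.33527.
Δt = γΔτ = 3.33527 × 226 = 753.8 minutes.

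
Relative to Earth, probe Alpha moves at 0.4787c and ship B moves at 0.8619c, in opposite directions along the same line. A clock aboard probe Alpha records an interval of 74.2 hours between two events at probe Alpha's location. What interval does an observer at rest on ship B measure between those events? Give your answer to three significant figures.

Transform probe Alpha's velocity into ship B's frame: (0.4787 + 0.8619)/(1 + 0.4787·0.8619) = 1.3406/1.41259153, so the relative speed is 0.94904c.
At |u| = 0.94904c, γ = (1 − 0.900677)^(−1/2) = 3.173.
Probe Alpha's interval is proper; time dilation gives Δt_B = γΔτ = 3.173 × 74.2 hours = 235 hours.

235 hours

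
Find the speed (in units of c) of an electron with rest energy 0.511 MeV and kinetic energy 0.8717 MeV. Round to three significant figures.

0.929c

γ = 1 + K/(mc²) = 1 + 0.8717/0.511 = 2.7059.
β = √(1 − 1/γ²) = √(1 − 0.136577) = √0.863423 = 0.929.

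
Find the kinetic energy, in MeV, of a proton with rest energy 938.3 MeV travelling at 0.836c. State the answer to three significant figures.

β² = 0.698896, so γ = 1/√0.301104 = 1.82239.
Kinetic energy: K = (γ − 1)mc² = (1.82239 − 1) × 938.3 MeV = 0.82239 × 938.3 = 772 MeV.

772 MeV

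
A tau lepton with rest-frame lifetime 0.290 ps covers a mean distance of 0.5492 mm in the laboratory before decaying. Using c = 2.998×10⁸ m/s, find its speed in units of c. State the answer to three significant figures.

Lab distance = (lab lifetime)·v = γτ·βc, so βγ = d/(cτ) = 5.492×10^-4/(2.998×10⁸ × 2.900×10^-13) = 6.3169.
With βγ = 6.3169: γ² = 1 + (βγ)² = 40.9032, and β = (βγ)/γ = 6.3169/6.39556 = 0.988.

0.988c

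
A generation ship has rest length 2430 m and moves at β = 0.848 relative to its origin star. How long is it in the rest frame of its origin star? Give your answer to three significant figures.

Lorentz factor: γ = (1 − 0.719104)^(−1/2) = 1.8868.
Length contraction: L = L₀/γ = 2430/1.8868 = 1290 m.

1290 m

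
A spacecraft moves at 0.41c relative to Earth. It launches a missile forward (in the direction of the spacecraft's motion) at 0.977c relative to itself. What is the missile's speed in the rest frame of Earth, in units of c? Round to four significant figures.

In units of c, u = (u' + v)/(1 + u'v) with u' = 0.977 and v = 0.41.
Numerator: 0.977 + 0.41 = 1.387. Denominator: 1 + (0.977)(0.41) = 1.40057.
u = 1.387/1.40057 = 0.99031, so the speed is 0.9903c.

0.9903c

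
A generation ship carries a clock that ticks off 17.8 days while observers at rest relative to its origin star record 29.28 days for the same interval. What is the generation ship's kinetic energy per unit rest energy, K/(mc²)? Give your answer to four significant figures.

0.6449

From Δt = γΔτ: γ = 29.28/17.8 = 1.64494.
K/(mc²) = γ − 1 = 1.64494 − 1 = 0.6449.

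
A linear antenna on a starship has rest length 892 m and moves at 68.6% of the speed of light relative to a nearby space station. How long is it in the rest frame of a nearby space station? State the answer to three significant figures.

649 m

β² = 0.470596, so γ = 1/√0.529404 = 1.3744.
Along the direction of motion the measured length is L₀/γ = 892/1.3744 = 649 m.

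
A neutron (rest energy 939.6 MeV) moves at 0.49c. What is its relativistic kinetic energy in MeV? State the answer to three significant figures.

138 MeV

γ = 1/√(1 − β²) = 1/√(1 − 0.2401) = 1/√0.7599 = 1/0.871722 = 1.14715.
Kinetic energy: K = (γ − 1)mc² = (1.14715 − 1) × 939.6 MeV = 0.14715 × 939.6 = 138 MeV.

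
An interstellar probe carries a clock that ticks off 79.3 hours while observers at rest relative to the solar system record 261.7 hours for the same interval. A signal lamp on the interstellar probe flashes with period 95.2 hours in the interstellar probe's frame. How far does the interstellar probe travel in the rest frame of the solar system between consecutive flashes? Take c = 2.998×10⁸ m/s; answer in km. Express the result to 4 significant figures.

The time-dilation ratio gives γ = 261.7/79.3 = 3.30013.
β = √(1 − 1/γ²) = 0.95298. Lab-frame period = γτ = 3.30013×95.2 hours = 314.17 hours. Distance = βc × γτ = 0.95298 × 2.998×10⁸ m/s × 1131012 s = 3.2313×10^14 m = 3.231×10^11 km.

3.231×10^11 km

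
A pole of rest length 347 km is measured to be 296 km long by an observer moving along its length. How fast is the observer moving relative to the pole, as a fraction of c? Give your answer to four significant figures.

Length contraction gives γ = L₀/L = 347/296 = 1.1723.
β = √(1 − 1/γ²) = √0.27235 = 0.5219.

0.5219c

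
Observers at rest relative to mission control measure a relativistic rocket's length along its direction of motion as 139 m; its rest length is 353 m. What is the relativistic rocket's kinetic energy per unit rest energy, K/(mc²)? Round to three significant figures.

1.54

γ = L₀/L = 353/139 = 2.53957.
K/(mc²) = γ − 1 = 2.53957 − 1 = 1.54.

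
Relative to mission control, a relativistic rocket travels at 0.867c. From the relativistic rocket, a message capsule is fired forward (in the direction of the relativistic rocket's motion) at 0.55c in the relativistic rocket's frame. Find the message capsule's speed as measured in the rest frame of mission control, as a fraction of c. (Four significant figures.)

0.9595c

In units of c, u = (u' + v)/(1 + u'v) with u' = 0.55 and v = 0.867.
Numerator: 0.55 + 0.867 = 1.417. Denominator: 1 + (0.55)(0.867) = 1.47685.
u = 1.417/1.47685 = 0.95947, so the speed is 0.9595c.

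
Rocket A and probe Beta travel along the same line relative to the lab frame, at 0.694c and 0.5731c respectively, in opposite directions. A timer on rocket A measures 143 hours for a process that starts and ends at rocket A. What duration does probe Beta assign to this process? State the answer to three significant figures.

Speed of rocket A in probe Beta's frame: u = (v_A + v_B)/(1 + v_A v_B/c²) = (0.694 + 0.5731)/(1 + 0.694×0.5731) = 1.2671/1.3977314 = 0.90654; |u| = 0.90654c.
At |u| = 0.90654c, γ = (1 − 0.821815)^(−1/2) = 2.369.
Rocket A's interval is proper; time dilation gives Δt_B = γΔτ = 2.369 × 143 hours = 339 hours.

339 hours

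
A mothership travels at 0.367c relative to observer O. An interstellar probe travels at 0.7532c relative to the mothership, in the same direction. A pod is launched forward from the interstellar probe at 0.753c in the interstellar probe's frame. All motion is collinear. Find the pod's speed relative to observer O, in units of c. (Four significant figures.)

Compose velocities in two stages. Stage 1 (into S'): u₁ = (0.753+0.7532)/(1+0.753×0.7532) = 0.9611.
Stage 2 (into S): u = (0.9611+0.367)/(1+0.9611×0.367) = 0.9818, so the speed is 0.9818c.

0.9818c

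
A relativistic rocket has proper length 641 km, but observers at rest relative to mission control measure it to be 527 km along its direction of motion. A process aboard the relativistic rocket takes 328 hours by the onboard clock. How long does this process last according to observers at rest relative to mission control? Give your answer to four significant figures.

Length contraction gives γ = L₀/L = 641/527 = 1.21632.
The same γ dilates the second interval: 1.21632 × 328 hours = 399.0 hours.

399.0 hours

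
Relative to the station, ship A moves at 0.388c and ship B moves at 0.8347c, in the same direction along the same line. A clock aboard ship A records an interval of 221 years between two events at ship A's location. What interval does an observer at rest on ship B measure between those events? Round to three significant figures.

294 years

The velocity of ship A relative to ship B is (0.388 − 0.8347)c / (1 − 0.388×0.8347) = −0.66067c; relative speed 0.66067c.
At |u| = 0.66067c, γ = (1 − 0.436485)^(−1/2) = 1.3321.
Ship A's interval is proper; time dilation gives Δt_B = γΔτ = 1.3321 × 221 years = 294 years.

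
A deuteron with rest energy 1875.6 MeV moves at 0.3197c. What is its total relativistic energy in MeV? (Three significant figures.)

Lorentz factor: γ = (1 − 0.10220809)^(−1/2) = 1.0554.
Total energy: E = γmc² = 1.0554 × 1875.6 MeV = 1980 MeV.

1980 MeV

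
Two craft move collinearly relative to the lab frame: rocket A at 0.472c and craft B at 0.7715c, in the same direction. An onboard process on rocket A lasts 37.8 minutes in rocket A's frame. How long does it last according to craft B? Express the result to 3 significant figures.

42.9 minutes

Transform rocket A's velocity into craft B's frame: (0.472 − 0.7715)/(1 − 0.472·0.7715) = −0.2995/0.635852, so the relative speed is 0.47102c.
γ for this relative speed: γ = 1/√(1 − 0.22186) = 1.1336.
Rocket A's interval is proper; time dilation gives Δt_B = γΔτ = 1.1336 × 37.8 minutes = 42.9 minutes.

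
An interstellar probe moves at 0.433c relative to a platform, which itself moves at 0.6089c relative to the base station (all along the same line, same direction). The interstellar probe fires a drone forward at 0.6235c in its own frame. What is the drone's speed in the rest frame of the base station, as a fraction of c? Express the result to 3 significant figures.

0.956c

Apply u = (u'+v)/(1+u'v) twice. Drone in the platform frame: (0.6235+0.433)/(1+0.6235·0.433) = 1.0565/1.2699755 = 0.83191c.
That velocity, transformed to the rest frame of the base station: (0.83191+0.6089)/(1+0.83191·0.6089) = 1.44081/1.506549999 = 0.95636c.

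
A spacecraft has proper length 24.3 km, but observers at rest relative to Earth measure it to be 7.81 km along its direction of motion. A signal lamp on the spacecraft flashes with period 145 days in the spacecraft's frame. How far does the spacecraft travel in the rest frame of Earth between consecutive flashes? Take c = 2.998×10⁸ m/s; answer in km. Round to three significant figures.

γ = L₀/L = 24.3/7.81 = 3.1114.
β = √(1 − 1/γ²) = 0.94694. Lab-frame period = γτ = 3.1114×145 days = 451.15 days. Distance = βc × γτ = 0.94694 × 2.998×10⁸ m/s × 38979360 s = 1.1066×10^16 m = 1.11×10^13 km.

1.11×10^13 km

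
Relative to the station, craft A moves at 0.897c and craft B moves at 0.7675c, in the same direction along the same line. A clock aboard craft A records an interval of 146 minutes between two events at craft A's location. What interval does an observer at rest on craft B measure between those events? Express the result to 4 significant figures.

Transform craft A's velocity into craft B's frame: (0.897 − 0.7675)/(1 − 0.897·0.7675) = 0.1295/0.3115525, so the relative speed is 0.41566c.
γ for this relative speed: γ = 1/√(1 − 0.172773) = 1.0995.
Craft A's interval is proper; time dilation gives Δt_B = γΔτ = 1.0995 × 146 minutes = 160.5 minutes.

160.5 minutes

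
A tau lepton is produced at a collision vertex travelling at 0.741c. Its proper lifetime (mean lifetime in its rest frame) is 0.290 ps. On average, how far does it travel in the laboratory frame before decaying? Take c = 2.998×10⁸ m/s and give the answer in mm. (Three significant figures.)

0.0959 mm

With β = 0.741, γ = 1/√(1 − 0.741²) = 1/√0.450919 = 1.4892.
Lab-frame lifetime: Δt = γτ = 1.4892 × 0.290 ps = 0.43187 ps.
Distance: d = vΔt = 0.741 × 2.998×10⁸ m/s × 4.3187×10^-13 s = 9.59×10^-5 m = 0.0959 mm.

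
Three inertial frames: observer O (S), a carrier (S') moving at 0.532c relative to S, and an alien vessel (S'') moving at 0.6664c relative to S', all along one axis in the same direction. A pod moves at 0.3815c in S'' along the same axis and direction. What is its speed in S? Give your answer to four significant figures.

Compose velocities in two stages. Stage 1 (into S'): u₁ = (0.3815+0.6664)/(1+0.3815×0.6664) = 0.83549.
Stage 2 (into S): u = (0.83549+0.532)/(1+0.83549×0.532) = 0.9467, so the speed is 0.9467c.

0.9467c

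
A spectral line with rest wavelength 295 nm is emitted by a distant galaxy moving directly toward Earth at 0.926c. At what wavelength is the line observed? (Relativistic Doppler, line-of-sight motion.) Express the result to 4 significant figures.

57.82 nm

Relativistic Doppler for wavelength: λ_obs = λ_src · √((1−β)/(1+β)).
With β = 0.926: factor = √(0.074/1.926) = 0.19601.
λ_obs = 295 × 0.19601 = 57.82 nm.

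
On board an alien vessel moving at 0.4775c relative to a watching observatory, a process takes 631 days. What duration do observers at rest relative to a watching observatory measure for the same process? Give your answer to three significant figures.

718 days

Lorentz factor: γ = (1 − 0.22800625)^(−1/2) = 1.1381.
Time dilation: Δt = γ·Δτ = 1.1381 × 631 = 718 days.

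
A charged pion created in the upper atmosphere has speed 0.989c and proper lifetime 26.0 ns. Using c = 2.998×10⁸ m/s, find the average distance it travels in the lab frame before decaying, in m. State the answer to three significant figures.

52.1 m

With β = 0.989, γ = 1/√(1 − 0.989²) = 1/√0.021879 = 6.7606.
Lab-frame lifetime: Δt = γτ = 6.7606 × 26.0 ns = 175.78 ns.
Distance: d = vΔt = 0.989 × 2.998×10⁸ m/s × 1.7578×10^-7 s = 52.1 m.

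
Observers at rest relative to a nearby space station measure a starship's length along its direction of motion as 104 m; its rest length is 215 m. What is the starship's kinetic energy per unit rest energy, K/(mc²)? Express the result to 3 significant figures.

1.07

From L = L₀/γ: γ = 215/104 = 2.06731.
K/(mc²) = γ − 1 = 2.06731 − 1 = 1.07.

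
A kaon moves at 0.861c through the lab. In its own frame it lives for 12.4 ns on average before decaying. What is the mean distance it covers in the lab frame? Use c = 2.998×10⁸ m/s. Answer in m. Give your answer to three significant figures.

γ = 1/√(1 − β²) = 1/√(1 − 0.741321) = 1/√0.258679 = 1/0.508605 = 1.9662.
Lab-frame lifetime: Δt = γτ = 1.9662 × 12.4 ns = 24.381 ns.
Distance: d = vΔt = 0.861 × 2.998×10⁸ m/s × 2.4381×10^-8 s = 6.29 m.

6.29 m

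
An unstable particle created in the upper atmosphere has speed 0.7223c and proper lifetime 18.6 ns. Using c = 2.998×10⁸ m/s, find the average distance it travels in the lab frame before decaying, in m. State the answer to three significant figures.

γ = 1/√(1 − β²) = 1/√(1 − 0.52171729) = 1/√0.47828271 = 1/0.69158 = 1.446.
Lab-frame lifetime: Δt = γτ = 1.446 × 18.6 ns = 26.896 ns.
Distance: d = vΔt = 0.7223 × 2.998×10⁸ m/s × 2.6896×10^-8 s = 5.82 m.

5.82 m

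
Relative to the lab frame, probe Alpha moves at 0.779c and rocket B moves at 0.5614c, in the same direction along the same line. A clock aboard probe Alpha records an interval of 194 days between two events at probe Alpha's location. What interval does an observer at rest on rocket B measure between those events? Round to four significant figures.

210.4 days

Speed of probe Alpha in rocket B's frame: u = (v_A − v_B)/(1 − v_A v_B/c²) = (0.779 − 0.5614)/(1 − 0.779×0.5614) = 0.2176/0.5626694 = 0.38673; |u| = 0.38673c.
γ for this relative speed: γ = 1/√(1 − 0.14956) = 1.0844.
The clock on probe Alpha records proper time, so rocket B measures Δt = γΔτ = 1.0844 × 194 = 210.4 days.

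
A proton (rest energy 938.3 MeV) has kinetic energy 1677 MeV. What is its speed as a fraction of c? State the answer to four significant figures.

0.9334c

γ = 1 + K/(mc²) = 1 + 1677/938.3 = 2.7873.
β = √(1 − 1/γ²) = √(1 − 0.128716) = √0.871284 = 0.9334.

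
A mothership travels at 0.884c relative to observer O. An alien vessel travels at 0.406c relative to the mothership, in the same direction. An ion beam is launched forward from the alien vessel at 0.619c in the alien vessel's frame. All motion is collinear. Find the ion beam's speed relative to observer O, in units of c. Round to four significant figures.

First combine the ion beam and alien vessel (S''→S'): u₁ = (0.619 + 0.406)/(1 + 0.619×0.406) = 1.025/1.251314 = 0.81914.
Then combine with the mothership (S'→S): u = (0.81914 + 0.884)/(1 + 0.81914×0.884) = 1.70314/1.72411976 = 0.98783.

0.9878c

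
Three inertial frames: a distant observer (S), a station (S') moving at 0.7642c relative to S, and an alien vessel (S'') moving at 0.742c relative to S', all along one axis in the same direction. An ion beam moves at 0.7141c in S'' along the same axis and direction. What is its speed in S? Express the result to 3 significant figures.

First combine the ion beam and alien vessel (S''→S'): u₁ = (0.7141 + 0.742)/(1 + 0.7141×0.742) = 1.4561/1.5298622 = 0.95179.
Then combine with the station (S'→S): u = (0.95179 + 0.7642)/(1 + 0.95179×0.7642) = 1.71599/1.727357918 = 0.99342.

0.993c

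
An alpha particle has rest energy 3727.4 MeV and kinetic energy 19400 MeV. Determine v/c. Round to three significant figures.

γ = 1 + K/(mc²) = 1 + 19400/3727.4 = 6.2047.
β = √(1 − 1/γ²) = √(1 − 0.0259752) = √0.9740248 = 0.987.

0.987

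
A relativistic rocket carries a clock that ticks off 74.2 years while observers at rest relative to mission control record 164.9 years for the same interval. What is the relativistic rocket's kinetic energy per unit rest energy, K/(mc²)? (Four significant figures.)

The time-dilation ratio gives γ = 164.9/74.2 = 2.22237.
Since K = (γ−1)mc², K/(mc²) = 2.22237 − 1 = 1.222.

1.222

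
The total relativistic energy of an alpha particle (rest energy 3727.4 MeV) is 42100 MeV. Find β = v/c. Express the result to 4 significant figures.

Total energy E = γmc² gives γ = 42100/3727.4 = 11.295.
Hence β = √(1 − 1/γ²) = √(1 − 0.0078384) = √0.9921616 = 0.9961.

0.9961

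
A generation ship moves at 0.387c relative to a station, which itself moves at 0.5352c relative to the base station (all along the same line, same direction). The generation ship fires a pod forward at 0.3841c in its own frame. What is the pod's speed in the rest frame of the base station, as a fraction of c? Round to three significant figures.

Apply u = (u'+v)/(1+u'v) twice. Pod in the station frame: (0.3841+0.387)/(1+0.3841·0.387) = 0.7711/1.1486467 = 0.67131c.
That velocity, transformed to the rest frame of the base station: (0.67131+0.5352)/(1+0.67131·0.5352) = 1.20651/1.359285112 = 0.88761c.

0.888c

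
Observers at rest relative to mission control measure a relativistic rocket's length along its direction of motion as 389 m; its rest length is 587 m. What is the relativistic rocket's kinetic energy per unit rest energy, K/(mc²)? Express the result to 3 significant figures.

From L = L₀/γ: γ = 587/389 = 1.509.
Since K = (γ−1)mc², K/(mc²) = 1.509 − 1 = 0.509.

0.509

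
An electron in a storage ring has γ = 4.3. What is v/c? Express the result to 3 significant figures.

0.973

β = √(1 − 1/γ²) = √(1 − 1/18.49) = √0.945917 = 0.973.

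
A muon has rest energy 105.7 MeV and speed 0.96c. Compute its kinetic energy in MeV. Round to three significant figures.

272 MeV

With β = 0.96, γ = 1/√(1 − 0.96²) = 1/√0.0784 = 3.5714.
Kinetic energy: K = (γ − 1)mc² = (3.5714 − 1) × 105.7 MeV = 2.5714 × 105.7 = 272 MeV.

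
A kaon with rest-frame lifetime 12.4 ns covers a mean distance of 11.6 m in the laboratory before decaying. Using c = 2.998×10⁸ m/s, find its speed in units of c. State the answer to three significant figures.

Lab distance = (lab lifetime)·v = γτ·βc, so βγ = d/(cτ) = 11.60/(2.998×10⁸ × 1.240×10^-8) = 3.1204.
With βγ = 3.1204: γ² = 1 + (βγ)² = 10.7369, and β = (βγ)/γ = 3.1204/3.27672 = 0.952.

0.952c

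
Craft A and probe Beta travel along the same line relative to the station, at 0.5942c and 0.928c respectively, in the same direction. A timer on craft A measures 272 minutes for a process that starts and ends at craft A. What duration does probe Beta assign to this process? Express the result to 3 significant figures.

Transform craft A's velocity into probe Beta's frame: (0.5942 − 0.928)/(1 − 0.5942·0.928) = −0.3338/0.4485824, so the relative speed is 0.74412c.
At |u| = 0.74412c, γ = (1 − 0.553715)^(−1/2) = 1.4969.
The clock on craft A records proper time, so probe Beta measures Δt = γΔτ = 1.4969 × 272 = 407 minutes.

407 minutes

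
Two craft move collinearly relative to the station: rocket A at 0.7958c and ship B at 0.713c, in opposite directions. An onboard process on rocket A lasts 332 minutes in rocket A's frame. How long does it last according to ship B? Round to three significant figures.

1230 minutes

Transform rocket A's velocity into ship B's frame: (0.7958 + 0.713)/(1 + 0.7958·0.713) = 1.5088/1.5674054, so the relative speed is 0.96261c.
γ for this relative speed: γ = 1/√(1 − 0.926618) = 3.6915.
The clock on rocket A records proper time, so ship B measures Δt = γΔτ = 3.6915 × 332 = 1230 minutes.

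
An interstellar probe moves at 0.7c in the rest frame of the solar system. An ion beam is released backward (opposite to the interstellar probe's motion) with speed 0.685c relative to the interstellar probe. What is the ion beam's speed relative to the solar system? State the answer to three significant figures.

Relativistic velocity addition: u = (u' + v)/(1 + u'v/c²), with u' = −0.685c and v = 0.7c.
Numerator: −0.685 + 0.7 = 0.015. Denominator: 1 + (−0.685)(0.7) = 0.5205.
u = 0.015/0.5205 = 0.028818, so the speed is 0.0288c.

0.0288c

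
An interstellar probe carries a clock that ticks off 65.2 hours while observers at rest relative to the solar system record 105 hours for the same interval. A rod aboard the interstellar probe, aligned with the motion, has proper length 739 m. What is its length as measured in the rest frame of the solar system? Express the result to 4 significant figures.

The time-dilation ratio gives γ = 105/65.2 = 1.61043.
L = L₀/γ = 739/1.61043 = 458.9 m.

458.9 m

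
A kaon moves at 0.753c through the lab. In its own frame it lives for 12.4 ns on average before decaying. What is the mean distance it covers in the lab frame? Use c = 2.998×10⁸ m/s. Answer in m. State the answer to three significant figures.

4.25 m

γ = 1/√(1 − β²) = 1/√(1 − 0.567009) = 1/√0.432991 = 1/0.658021 = 1.5197.
Lab-frame lifetime: Δt = γτ = 1.5197 × 12.4 ns = 18.844 ns.
Distance: d = vΔt = 0.753 × 2.998×10⁸ m/s × 1.8844×10^-8 s = 4.25 m.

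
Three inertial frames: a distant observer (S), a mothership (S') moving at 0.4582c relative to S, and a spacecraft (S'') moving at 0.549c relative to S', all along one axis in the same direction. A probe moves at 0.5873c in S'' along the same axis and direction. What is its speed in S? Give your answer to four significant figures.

0.9453c

Compose velocities in two stages. Stage 1 (into S'): u₁ = (0.5873+0.549)/(1+0.5873×0.549) = 0.85925.
Stage 2 (into S): u = (0.85925+0.4582)/(1+0.85925×0.4582) = 0.94528, so the speed is 0.9453c.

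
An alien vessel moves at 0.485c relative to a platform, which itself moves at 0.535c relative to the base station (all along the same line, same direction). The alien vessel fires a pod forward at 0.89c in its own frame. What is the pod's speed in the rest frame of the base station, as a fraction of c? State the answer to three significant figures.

0.988c

First combine the pod and alien vessel (S''→S'): u₁ = (0.89 + 0.485)/(1 + 0.89×0.485) = 1.375/1.43165 = 0.96043.
Then combine with the platform (S'→S): u = (0.96043 + 0.535)/(1 + 0.96043×0.535) = 1.49543/1.51383005 = 0.98785.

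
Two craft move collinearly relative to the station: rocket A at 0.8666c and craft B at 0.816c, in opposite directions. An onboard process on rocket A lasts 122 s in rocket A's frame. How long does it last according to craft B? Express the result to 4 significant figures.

722.0 s

Speed of rocket A in craft B's frame: u = (v_A + v_B)/(1 + v_A v_B/c²) = (0.8666 + 0.816)/(1 + 0.8666×0.816) = 1.6826/1.7071456 = 0.98562; |u| = 0.98562c.
At |u| = 0.98562c, γ = (1 − 0.971447)^(−1/2) = 5.918.
Rocket A's interval is proper; time dilation gives Δt_B = γΔτ = 5.918 × 122 s = 722.0 s.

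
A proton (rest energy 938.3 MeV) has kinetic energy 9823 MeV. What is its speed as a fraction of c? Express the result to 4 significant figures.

0.9962c

K = (γ−1)mc², so γ = 1 + 9823/938.3 = 11.469.
Then v/c = √(1 − γ⁻²) = √(1 − 0.00760237) = √0.99239763 = 0.9962.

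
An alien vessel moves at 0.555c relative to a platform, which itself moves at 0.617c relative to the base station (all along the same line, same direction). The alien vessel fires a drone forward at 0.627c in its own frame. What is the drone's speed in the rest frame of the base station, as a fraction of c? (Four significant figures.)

0.9694c

Apply u = (u'+v)/(1+u'v) twice. Drone in the platform frame: (0.627+0.555)/(1+0.627·0.555) = 1.182/1.347985 = 0.87686c.
That velocity, transformed to the rest frame of the base station: (0.87686+0.617)/(1+0.87686·0.617) = 1.49386/1.54102262 = 0.9694c.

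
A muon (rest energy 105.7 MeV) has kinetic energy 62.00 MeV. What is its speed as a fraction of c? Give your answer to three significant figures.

γ = 1 + K/(mc²) = 1 + 62.00/105.7 = 1.5866.
β = √(1 − 1/γ²) = √(1 − 0.397251) = √0.602749 = 0.776.

0.776c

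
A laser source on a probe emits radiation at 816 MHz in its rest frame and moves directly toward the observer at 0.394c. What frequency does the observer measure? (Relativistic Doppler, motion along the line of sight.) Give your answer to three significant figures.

1240 MHz

Relativistic Doppler (source moving toward): f_obs = f_src · √((1+β)/(1−β)).
With β = 0.394: factor = √(1.394/0.606) = 1.5167.
f_obs = 816 × 1.5167 = 1240 MHz.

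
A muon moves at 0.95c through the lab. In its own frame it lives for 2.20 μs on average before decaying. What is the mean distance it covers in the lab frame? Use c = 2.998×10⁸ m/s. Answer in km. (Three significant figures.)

2.01 km

β² = 0.9025, so γ = 1/√0.0975 = 3.2026.
Lab-frame lifetime: Δt = γτ = 3.2026 × 2.20 μs = 7.0457 μs.
Distance: d = vΔt = 0.95 × 2.998×10⁸ m/s × 7.0457×10^-6 s = 2010 m = 2.01 km.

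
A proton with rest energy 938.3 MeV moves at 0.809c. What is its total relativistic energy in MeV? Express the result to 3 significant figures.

1600 MeV

Lorentz factor: γ = (1 − 0.654481)^(−1/2) = 1.7012.
Total energy: E = γmc² = 1.7012 × 938.3 MeV = 1600 MeV.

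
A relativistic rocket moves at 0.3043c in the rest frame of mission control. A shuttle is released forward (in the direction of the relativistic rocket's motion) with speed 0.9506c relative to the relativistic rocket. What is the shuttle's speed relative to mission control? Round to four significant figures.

Relativistic velocity addition: u = (u' + v)/(1 + u'v/c²), with u' = 0.9506c and v = 0.3043c.
Numerator: 0.9506 + 0.3043 = 1.2549. Denominator: 1 + (0.9506)(0.3043) = 1.28926758.
u = 1.2549/1.28926758 = 0.97334, so the speed is 0.9733c.

0.9733c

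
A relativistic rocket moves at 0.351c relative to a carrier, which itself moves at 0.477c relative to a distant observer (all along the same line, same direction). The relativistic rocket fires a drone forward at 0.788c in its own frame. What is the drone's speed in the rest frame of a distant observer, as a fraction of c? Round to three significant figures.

0.960c

Apply u = (u'+v)/(1+u'v) twice. Drone in the carrier frame: (0.788+0.351)/(1+0.788·0.351) = 1.139/1.276588 = 0.89222c.
That velocity, transformed to the rest frame of a distant observer: (0.89222+0.477)/(1+0.89222·0.477) = 1.36922/1.42558894 = 0.96046c.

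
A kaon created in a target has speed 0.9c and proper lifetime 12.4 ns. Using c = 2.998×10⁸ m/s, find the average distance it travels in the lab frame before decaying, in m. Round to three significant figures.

7.68 m

With β = 0.9, γ = 1/√(1 − 0.9²) = 1/√0.19 = 2.2942.
Lab-frame lifetime: Δt = γτ = 2.2942 × 12.4 ns = 28.448 ns.
Distance: d = vΔt = 0.9 × 2.998×10⁸ m/s × 2.8448×10^-8 s = 7.68 m.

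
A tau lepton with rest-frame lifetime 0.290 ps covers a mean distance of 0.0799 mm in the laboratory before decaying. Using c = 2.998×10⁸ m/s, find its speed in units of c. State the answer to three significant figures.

0.677c

d = βγcτ ⇒ βγ = d/(cτ) = 7.990×10^-5 m / (8.6942×10^-5 m) = 0.919.
β = (βγ)/√(1+(βγ)²) = 0.919/√1.844561 = 0.677.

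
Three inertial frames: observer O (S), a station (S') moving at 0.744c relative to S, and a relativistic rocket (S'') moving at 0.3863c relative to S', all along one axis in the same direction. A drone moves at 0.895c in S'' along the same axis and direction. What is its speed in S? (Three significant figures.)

0.993c

Compose velocities in two stages. Stage 1 (into S'): u₁ = (0.895+0.3863)/(1+0.895×0.3863) = 0.95212.
Stage 2 (into S): u = (0.95212+0.744)/(1+0.95212×0.744) = 0.99283, so the speed is 0.993c.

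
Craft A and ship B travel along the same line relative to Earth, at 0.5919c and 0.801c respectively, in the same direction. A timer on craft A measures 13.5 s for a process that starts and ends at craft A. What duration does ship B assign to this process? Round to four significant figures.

Transform craft A's velocity into ship B's frame: (0.5919 − 0.801)/(1 − 0.5919·0.801) = −0.2091/0.5258881, so the relative speed is 0.39761c.
At |u| = 0.39761c, γ = (1 − 0.158094)^(−1/2) = 1.0899.
Craft A's interval is proper; time dilation gives Δt_B = γΔτ = 1.0899 × 13.5 s = 14.71 s.

14.71 s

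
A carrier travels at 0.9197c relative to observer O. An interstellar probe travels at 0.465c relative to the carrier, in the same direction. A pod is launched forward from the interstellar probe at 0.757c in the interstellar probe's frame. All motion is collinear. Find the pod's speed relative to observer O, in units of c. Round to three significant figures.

0.996c

First combine the pod and interstellar probe (S''→S'): u₁ = (0.757 + 0.465)/(1 + 0.757×0.465) = 1.222/1.352005 = 0.90384.
Then combine with the carrier (S'→S): u = (0.90384 + 0.9197)/(1 + 0.90384×0.9197) = 1.82354/1.831261648 = 0.99578.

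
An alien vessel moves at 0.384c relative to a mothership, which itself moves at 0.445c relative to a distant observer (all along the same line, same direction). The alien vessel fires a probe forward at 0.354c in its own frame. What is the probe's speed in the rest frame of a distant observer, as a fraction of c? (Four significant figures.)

0.8492c

First combine the probe and alien vessel (S''→S'): u₁ = (0.354 + 0.384)/(1 + 0.354×0.384) = 0.738/1.135936 = 0.64968.
Then combine with the mothership (S'→S): u = (0.64968 + 0.445)/(1 + 0.64968×0.445) = 1.09468/1.2891076 = 0.84918.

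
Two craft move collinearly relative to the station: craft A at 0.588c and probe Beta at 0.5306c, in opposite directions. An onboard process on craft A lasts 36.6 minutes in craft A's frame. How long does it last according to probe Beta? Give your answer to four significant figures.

70.04 minutes

The velocity of craft A relative to probe Beta is (0.588 + 0.5306)c / (1 + 0.588×0.5306) = 0.8526c; relative speed 0.8526c.
At |u| = 0.8526c, γ = (1 − 0.726927)^(−1/2) = 1.9136.
The clock on craft A records proper time, so probe Beta measures Δt = γΔτ = 1.9136 × 36.6 = 70.04 minutes.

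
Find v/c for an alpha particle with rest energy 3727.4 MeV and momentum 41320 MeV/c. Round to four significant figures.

0.9960

βγ = pc/(mc²) = 41320/3727.4 = 11.085.
Since γ² = 1 + (βγ)² = 123.877, γ = √123.877 = 11.13, and β = (βγ)/γ = 11.085/11.13 = 0.9960.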